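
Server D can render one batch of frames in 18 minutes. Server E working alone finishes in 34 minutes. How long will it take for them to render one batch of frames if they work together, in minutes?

153/13 minutes

With two workers the combined time is the product over the sum: 18·34/(18+34) = 612/52 = 153/13 minutes.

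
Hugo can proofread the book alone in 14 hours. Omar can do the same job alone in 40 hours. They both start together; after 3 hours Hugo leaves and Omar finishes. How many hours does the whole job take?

220/7 hours

In the first 3 hours the combined rate is 27/280, so 81/280 of the job is done, leaving 199/280.
After Hugo leaves the rate is 1/40 per hour; the remaining 199/280 takes 199/7 hours.
Total = 3 + 199/7 = 220/7 hours.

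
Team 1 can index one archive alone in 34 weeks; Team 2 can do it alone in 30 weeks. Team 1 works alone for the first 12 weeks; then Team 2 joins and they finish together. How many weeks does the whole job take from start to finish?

357/16 weeks

In 12 weeks Team 1 does 12/34 = 6/17 of the job, leaving 11/17.
Team 1 and Team 2 together work at 16/255 per week, so finishing takes 11/17 ÷ 16/255 = 165/16 weeks.
Total time = 12 + 165/16 = 357/16 weeks.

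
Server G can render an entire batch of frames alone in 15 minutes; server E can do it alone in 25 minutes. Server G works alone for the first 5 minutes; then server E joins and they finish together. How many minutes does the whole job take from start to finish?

45/4 minutes

In 5 minutes server G does 5/15 = 1/3 of the job, leaving 2/3.
Server G and server E together work at 8/75 per minute, so finishing takes 2/3 ÷ 8/75 = 25/4 minutes.
Total time = 5 + 25/4 = 45/4 minutes.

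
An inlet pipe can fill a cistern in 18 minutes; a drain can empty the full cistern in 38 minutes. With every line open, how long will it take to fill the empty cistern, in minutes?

171/5 minutes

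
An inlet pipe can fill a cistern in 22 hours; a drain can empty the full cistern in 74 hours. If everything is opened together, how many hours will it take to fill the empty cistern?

Net rate = 1/22 − 1/74 = (37 − 11)/814 = 26/814 = 13/407 per hour.
Filling time = 1 ÷ (13/407) = 407/13 hours.

407/13 hours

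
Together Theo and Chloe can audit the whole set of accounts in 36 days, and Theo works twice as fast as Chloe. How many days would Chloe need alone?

Let Chloe's rate be r; then Theo's rate is 2r, so together (2 + 1)r = 3r = 1/36.
Thus r = 1/108 per day.
Chloe alone: 108 days; Theo alone: 54 days.

108 days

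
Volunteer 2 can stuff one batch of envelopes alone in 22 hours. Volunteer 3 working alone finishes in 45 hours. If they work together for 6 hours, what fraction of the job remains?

98/165

Combined rate: 1/22 + 1/45 = (45 + 22)/990 = 67/990 per hour.
In 6 hours they complete 6·67/990 = 67/165 of the job.
So 98/165 remains.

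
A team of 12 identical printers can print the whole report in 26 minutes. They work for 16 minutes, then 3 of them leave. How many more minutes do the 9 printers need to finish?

40/3 minutes

One printer does 1/312 of the job per minute.
After 16 minutes with 12 printers, 8/13 is done (5/13 left).
With 9 printers the rate is 9/312 = 3/104, so the rest takes 5/13 ÷ 3/104 = 40/3 minutes.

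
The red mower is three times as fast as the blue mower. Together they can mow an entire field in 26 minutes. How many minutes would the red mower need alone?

Let the blue mower's rate be r; then the red mower's rate is 3r, so together (3 + 1)r = 4r = 1/26.
Thus r = 1/104 per minute.
The blue mower alone: 104 minutes; the red mower alone: 104/3 minutes.

104/3 minutes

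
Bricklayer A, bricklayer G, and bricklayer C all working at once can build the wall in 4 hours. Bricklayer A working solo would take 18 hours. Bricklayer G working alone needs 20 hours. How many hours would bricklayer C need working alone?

90/13 hours

Combined rate is 1/4 per hour.
Known contribution: 1/18 + 1/20 = (10 + 9)/180 = 19/180 per hour.
So bricklayer C's rate is 1/4 − 19/180 = 13/90, meaning 90/13 hours alone.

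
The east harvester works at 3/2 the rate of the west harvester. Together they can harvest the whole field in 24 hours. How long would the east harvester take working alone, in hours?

Let the west harvester's rate be r; then the east harvester's rate is (3/2)r, so together (3/2 + 1)r = (5/2)r = 1/24.
Thus r = 1/60 per hour.
The west harvester alone: 60 hours; the east harvester alone: 40 hours.

40 hours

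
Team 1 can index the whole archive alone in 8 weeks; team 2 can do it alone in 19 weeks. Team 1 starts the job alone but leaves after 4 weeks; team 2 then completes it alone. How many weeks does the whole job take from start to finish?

27/2 weeks

In 4 weeks team 1 does 4/8 = 1/2 of the job, leaving 1/2.
Team 2 works at 1/19 per week, so finishing takes 1/2 ÷ 1/19 = 19/2 weeks.
Total time = 4 + 19/2 = 27/2 weeks.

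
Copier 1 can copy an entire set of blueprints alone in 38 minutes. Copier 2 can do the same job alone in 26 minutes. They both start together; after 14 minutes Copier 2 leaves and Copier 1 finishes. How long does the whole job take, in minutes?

In the first 14 minutes the combined rate is 16/247, so 224/247 of the job is done, leaving 23/247.
After Copier 2 leaves the rate is 1/38 per minute; the remaining 23/247 takes 46/13 minutes.
Total = 14 + 46/13 = 228/13 minutes.

228/13 minutes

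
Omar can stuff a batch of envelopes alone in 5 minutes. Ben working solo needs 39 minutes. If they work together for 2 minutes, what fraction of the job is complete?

88/195

Combined rate: 1/5 + 1/39 = (39 + 5)/195 = 44/195 per minute.
In 2 minutes they complete 2·44/195 = 88/195 of the job.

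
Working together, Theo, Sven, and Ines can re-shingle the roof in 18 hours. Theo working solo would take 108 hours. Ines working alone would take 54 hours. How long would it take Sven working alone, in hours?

Combined rate is 1/18 per hour.
Known contribution: 1/108 + 1/54 = (1 + 2)/108 = 3/108 = 1/36 per hour.
So Sven's rate is 1/18 − 1/36 = 1/36, meaning 36 hours alone.

36 hours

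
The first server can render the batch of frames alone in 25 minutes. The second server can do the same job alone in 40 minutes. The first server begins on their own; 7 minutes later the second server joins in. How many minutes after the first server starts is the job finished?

In the first 7 minutes the first server alone does 7/25 of the job, leaving 18/25.
Once everyone is working, combined rate: 1/25 + 1/40 = (8 + 5)/200 = 13/200 per minute.
Remaining 18/25 at 13/200 per minute takes 144/13 minutes.
Total from the start = 7 + 144/13 = 235/13 minutes.

235/13 minutes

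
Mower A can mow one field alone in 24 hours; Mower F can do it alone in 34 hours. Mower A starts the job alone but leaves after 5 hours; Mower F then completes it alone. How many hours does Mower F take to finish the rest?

323/12 hours

In 5 hours Mower A does 5/24 of the job, leaving 19/24.
Mower F works at 1/34 per hour, so finishing takes 19/24 ÷ 1/34 = 323/12 hours.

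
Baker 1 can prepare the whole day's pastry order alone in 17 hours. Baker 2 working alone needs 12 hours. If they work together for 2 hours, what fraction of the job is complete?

29/102

Combined rate: 1/17 + 1/12 = (12 + 17)/204 = 29/204 per hour.
In 2 hours they complete 2·29/204 = 29/102 of the job.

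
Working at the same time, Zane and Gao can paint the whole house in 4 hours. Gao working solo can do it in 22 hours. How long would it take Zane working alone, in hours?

Combined rate is 1/4 per hour.
Known contribution: 1/22 per hour.
So Zane's rate is 1/4 − 1/22 = 9/44, meaning 44/9 hours alone.

44/9 hours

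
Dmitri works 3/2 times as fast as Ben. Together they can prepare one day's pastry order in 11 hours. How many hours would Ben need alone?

Let Ben's rate be r; then Dmitri's rate is (3/2)r, so together (3/2 + 1)r = (5/2)r = 1/11.
Thus r = 2/55 per hour.
Ben alone: 55/2 hours; Dmitri alone: 55/3 hours.

55/2 hours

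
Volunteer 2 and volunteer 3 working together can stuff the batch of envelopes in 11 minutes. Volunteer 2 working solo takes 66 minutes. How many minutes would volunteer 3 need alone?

66/5 minutes

Combined rate is 1/11 per minute.
Known contribution: 1/66 per minute.
So volunteer 3's rate is 1/11 − 1/66 = 5/66, meaning 66/5 minutes alone.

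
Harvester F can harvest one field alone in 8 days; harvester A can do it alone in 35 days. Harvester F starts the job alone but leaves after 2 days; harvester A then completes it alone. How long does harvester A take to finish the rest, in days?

105/4 days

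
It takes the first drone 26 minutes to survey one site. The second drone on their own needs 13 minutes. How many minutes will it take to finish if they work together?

Combined rate: 1/26 + 1/13 = (1 + 2)/26 = 3/26 per minute.
Time = 1 ÷ (3/26) = 26/3 minutes.

26/3 minutes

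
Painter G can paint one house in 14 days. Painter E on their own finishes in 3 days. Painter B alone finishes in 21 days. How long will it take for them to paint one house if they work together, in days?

Combined rate: 1/14 + 1/3 + 1/21 = (3 + 14 + 2)/42 = 19/42 per day.
Time = 1 ÷ (19/42) = 42/19 days.

42/19 days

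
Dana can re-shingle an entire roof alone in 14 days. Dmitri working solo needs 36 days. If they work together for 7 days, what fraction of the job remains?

Combined rate: 1/14 + 1/36 = (18 + 7)/252 = 25/252 per day.
In 7 days they complete 7·25/252 = 25/36 of the job.
So 11/36 remains.

11/36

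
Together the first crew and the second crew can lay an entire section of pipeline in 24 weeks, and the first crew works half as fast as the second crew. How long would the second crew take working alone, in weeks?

Let the second crew's rate be r; then the first crew's rate is (1/2)r, so together (1/2 + 1)r = (3/2)r = 1/24.
Thus r = 1/36 per week.
The second crew alone: 36 weeks; the first crew alone: 72 weeks.

36 weeks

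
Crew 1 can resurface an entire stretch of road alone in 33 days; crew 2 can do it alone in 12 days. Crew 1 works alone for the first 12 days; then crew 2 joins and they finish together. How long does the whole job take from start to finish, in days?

88/5 days

In 12 days crew 1 does 12/33 = 4/11 of the job, leaving 7/11.
Crew 1 and crew 2 together work at 5/44 per day, so finishing takes 7/11 ÷ 5/44 = 28/5 days.
Total time = 12 + 28/5 = 88/5 days.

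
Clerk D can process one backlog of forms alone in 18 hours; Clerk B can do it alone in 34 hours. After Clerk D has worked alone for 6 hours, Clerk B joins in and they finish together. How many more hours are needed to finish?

102/13 hours

In 6 hours Clerk D does 6/18 = 1/3 of the job, leaving 2/3.
Clerk D and Clerk B together work at 13/153 per hour, so finishing takes 2/3 ÷ 13/153 = 102/13 hours.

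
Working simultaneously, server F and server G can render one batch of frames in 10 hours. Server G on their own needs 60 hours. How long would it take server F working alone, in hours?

12 hours

Combined rate is 1/10 per hour.
Known contribution: 1/60 per hour.
So server F's rate is 1/10 − 1/60 = 1/12, meaning 12 hours alone.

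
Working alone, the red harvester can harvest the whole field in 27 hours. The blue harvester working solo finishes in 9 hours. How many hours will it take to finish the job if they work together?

27/4 hours

Combined rate: 1/27 + 1/9 = (1 + 3)/27 = 4/27 per hour.
Time = 1 ÷ (4/27) = 27/4 hours.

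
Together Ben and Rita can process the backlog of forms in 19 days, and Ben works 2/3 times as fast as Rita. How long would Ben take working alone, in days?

Let Rita's rate be r; then Ben's rate is (2/3)r, so together (2/3 + 1)r = (5/3)r = 1/19.
Thus r = 3/95 per day.
Rita alone: 95/3 days; Ben alone: 95/2 days.

95/2 days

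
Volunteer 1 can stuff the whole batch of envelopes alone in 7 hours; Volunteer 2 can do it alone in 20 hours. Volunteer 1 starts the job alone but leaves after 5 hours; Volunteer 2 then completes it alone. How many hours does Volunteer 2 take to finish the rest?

40/7 hours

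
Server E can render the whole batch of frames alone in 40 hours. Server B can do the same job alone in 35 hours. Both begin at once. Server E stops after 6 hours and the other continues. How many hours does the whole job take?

119/4 hours

In the first 6 hours the combined rate is 3/56, so 9/28 of the job is done, leaving 19/28.
After Server E leaves the rate is 1/35 per hour; the remaining 19/28 takes 95/4 hours.
Total = 6 + 95/4 = 119/4 hours.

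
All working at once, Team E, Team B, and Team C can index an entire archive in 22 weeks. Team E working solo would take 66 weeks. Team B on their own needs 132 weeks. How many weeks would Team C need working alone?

Combined rate is 1/22 per week.
Known contribution: 1/66 + 1/132 = (2 + 1)/132 = 3/132 = 1/44 per week.
So Team C's rate is 1/22 − 1/44 = 1/44, meaning 44 weeks alone.

44 weeks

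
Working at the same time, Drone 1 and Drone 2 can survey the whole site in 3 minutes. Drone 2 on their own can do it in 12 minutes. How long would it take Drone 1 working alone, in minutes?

Combined rate is 1/3 per minute.
Known contribution: 1/12 per minute.
So Drone 1's rate is 1/3 − 1/12 = 1/4, meaning 4 minutes alone.

4 minutes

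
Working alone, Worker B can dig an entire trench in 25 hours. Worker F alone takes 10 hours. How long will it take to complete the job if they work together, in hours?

50/7 hours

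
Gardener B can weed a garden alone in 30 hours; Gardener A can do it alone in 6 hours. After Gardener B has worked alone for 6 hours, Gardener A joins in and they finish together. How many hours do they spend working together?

4 hours

In 6 hours Gardener B does 6/30 = 1/5 of the job, leaving 4/5.
Gardener B and Gardener A together work at 1/5 per hour, so finishing takes 4/5 ÷ 1/5 = 4 hours.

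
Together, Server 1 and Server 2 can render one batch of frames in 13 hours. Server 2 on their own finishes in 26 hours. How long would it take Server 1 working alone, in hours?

Combined rate is 1/13 per hour.
Known contribution: 1/26 per hour.
So Server 1's rate is 1/13 − 1/26 = 1/26, meaning 26 hours alone.

26 hours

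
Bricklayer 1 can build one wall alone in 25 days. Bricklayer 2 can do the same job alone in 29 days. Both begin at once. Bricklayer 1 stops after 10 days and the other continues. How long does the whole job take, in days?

In the first 10 days the combined rate is 54/725, so 108/145 of the job is done, leaving 37/145.
After Bricklayer 1 leaves the rate is 1/29 per day; the remaining 37/145 takes 37/5 days.
Total = 10 + 37/5 = 87/5 days.

87/5 days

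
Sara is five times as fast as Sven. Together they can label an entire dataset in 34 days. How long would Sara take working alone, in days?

204/5 days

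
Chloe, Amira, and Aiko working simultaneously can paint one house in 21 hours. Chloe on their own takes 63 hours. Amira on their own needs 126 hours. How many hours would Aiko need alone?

Combined rate is 1/21 per hour.
Known contribution: 1/63 + 1/126 = (2 + 1)/126 = 3/126 = 1/42 per hour.
So Aiko's rate is 1/21 − 1/42 = 1/42, meaning 42 hours alone.

42 hours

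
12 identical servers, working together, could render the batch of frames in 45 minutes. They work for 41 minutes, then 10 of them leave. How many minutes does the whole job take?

One server does 1/540 of the job per minute.
After 41 minutes with 12 servers, 41/45 is done (4/45 left).
With 2 servers the rate is 2/540 = 1/270, so the rest takes 4/45 ÷ 1/270 = 24 minutes.
Total = 41 + 24 = 65 minutes.

65 minutes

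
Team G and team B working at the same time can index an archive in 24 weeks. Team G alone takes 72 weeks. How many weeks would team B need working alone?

Combined rate is 1/24 per week.
Known contribution: 1/72 per week.
So team B's rate is 1/24 − 1/72 = 1/36, meaning 36 weeks alone.

36 weeks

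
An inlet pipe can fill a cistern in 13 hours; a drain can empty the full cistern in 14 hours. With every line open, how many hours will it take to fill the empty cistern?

Net rate = 1/13 − 1/14 = (14 − 13)/182 = 1/182 per hour.
Filling time = 1 ÷ (1/182) = 182 hours.

182 hours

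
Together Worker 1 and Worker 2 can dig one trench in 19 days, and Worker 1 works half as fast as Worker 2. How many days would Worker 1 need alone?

Let Worker 2's rate be r; then Worker 1's rate is (1/2)r, so together (1/2 + 1)r = (3/2)r = 1/19.
Thus r = 2/57 per day.
Worker 2 alone: 57/2 days; Worker 1 alone: 57 days.

57 days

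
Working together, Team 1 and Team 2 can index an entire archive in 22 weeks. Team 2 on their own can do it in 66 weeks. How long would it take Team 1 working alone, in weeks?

Combined rate is 1/22 per week.
Known contribution: 1/66 per week.
So Team 1's rate is 1/22 − 1/66 = 1/33, meaning 33 weeks alone.

33 weeks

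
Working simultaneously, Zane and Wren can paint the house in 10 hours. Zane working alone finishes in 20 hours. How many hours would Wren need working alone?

20 hours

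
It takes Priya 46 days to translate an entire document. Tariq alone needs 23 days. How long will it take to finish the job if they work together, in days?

Combined rate: 1/46 + 1/23 = (1 + 2)/46 = 3/46 per day.
Time = 1 ÷ (3/46) = 46/3 days.

46/3 days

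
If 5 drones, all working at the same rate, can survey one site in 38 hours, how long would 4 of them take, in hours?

Total work is 5·38 = 190 drone-hours.
With 4 drones: 190/4 = 95/2 hours.

95/2 hours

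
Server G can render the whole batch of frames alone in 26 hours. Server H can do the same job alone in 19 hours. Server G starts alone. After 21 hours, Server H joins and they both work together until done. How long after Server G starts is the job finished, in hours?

In the first 21 hours Server G alone does 21/26 of the job, leaving 5/26.
Once everyone is working, combined rate: 1/26 + 1/19 = (19 + 26)/494 = 45/494 per hour.
Remaining 5/26 at 45/494 per hour takes 19/9 hours.
Total from the start = 21 + 19/9 = 208/9 hours.

208/9 hours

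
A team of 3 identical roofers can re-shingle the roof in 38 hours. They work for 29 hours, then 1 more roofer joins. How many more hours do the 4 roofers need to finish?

27/4 hours

One roofer does 1/114 of the job per hour.
After 29 hours with 3 roofers, 29/38 is done (9/38 left).
With 4 roofers the rate is 4/114 = 2/57, so the rest takes 9/38 ÷ 2/57 = 27/4 hours.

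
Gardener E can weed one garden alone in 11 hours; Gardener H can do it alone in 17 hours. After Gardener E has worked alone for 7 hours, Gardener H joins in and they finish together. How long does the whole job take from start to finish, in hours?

66/7 hours

In 7 hours Gardener E does 7/11 of the job, leaving 4/11.
Gardener E and Gardener H together work at 28/187 per hour, so finishing takes 4/11 ÷ 28/187 = 17/7 hours.
Total time = 7 + 17/7 = 66/7 hours.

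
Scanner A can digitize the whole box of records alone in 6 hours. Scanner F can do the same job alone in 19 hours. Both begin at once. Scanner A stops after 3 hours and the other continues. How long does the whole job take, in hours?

19/2 hours

In the first 3 hours the combined rate is 25/114, so 25/38 of the job is done, leaving 13/38.
After Scanner A leaves the rate is 1/19 per hour; the remaining 13/38 takes 13/2 hours.
Total = 3 + 13/2 = 19/2 hours.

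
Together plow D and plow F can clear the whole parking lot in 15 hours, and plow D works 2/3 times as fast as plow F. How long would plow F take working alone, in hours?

25 hours

Let plow F's rate be r; then plow D's rate is (2/3)r, so together (2/3 + 1)r = (5/3)r = 1/15.
Thus r = 1/25 per hour.
Plow F alone: 25 hours; plow D alone: 75/2 hours.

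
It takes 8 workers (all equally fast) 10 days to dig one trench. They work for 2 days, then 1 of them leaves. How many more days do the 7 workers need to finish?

64/7 days

One worker does 1/80 of the job per day.
After 2 days with 8 workers, 1/5 is done (4/5 left).
With 7 workers the rate is 7/80, so the rest takes 4/5 ÷ 7/80 = 64/7 days.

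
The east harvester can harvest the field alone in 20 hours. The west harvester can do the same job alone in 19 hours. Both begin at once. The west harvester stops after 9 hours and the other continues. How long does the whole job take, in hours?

200/19 hours

In the first 9 hours the combined rate is 39/380, so 351/380 of the job is done, leaving 29/380.
After the west harvester leaves the rate is 1/20 per hour; the remaining 29/380 takes 29/19 hours.
Total = 9 + 29/19 = 200/19 hours.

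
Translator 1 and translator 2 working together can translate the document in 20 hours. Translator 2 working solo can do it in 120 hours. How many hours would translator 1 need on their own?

Combined rate is 1/20 per hour.
Known contribution: 1/120 per hour.
So translator 1's rate is 1/20 − 1/120 = 1/24, meaning 24 hours alone.

24 hours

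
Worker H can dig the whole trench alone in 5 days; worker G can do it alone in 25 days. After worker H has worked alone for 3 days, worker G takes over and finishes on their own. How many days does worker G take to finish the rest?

In 3 days worker H does 3/5 of the job, leaving 2/5.
Worker G works at 1/25 per day, so finishing takes 2/5 ÷ 1/25 = 10 days.

10 days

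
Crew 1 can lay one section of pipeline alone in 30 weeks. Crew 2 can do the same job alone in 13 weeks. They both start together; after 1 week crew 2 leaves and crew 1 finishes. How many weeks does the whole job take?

360/13 weeks

In the first 1 week the combined rate is 43/390, so 43/390 of the job is done, leaving 347/390.
After crew 2 leaves the rate is 1/30 per week; the remaining 347/390 takes 347/13 weeks.
Total = 1 + 347/13 = 360/13 weeks.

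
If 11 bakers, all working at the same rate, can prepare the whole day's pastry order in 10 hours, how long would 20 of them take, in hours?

11/2 hours

Total work is 11·10 = 110 baker-hours.
With 20 bakers: 110/20 = 11/2 hours.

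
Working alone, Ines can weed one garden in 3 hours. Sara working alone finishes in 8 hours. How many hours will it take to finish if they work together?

24/11 hours

Combined rate: 1/3 + 1/8 = (8 + 3)/24 = 11/24 per hour.
Time = 1 ÷ (11/24) = 24/11 hours.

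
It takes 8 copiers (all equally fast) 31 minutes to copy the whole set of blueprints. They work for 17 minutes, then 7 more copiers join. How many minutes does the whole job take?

One copier does 1/248 of the job per minute.
After 17 minutes with 8 copiers, 17/31 is done (14/31 left).
With 15 copiers the rate is 15/248, so the rest takes 14/31 ÷ 15/248 = 112/15 minutes.
Total = 17 + 112/15 = 367/15 minutes.

367/15 minutes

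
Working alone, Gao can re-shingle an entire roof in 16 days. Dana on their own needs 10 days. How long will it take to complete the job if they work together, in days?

Combined rate: 1/16 + 1/10 = (5 + 8)/80 = 13/80 per day.
Time = 1 ÷ (13/80) = 80/13 days.

80/13 days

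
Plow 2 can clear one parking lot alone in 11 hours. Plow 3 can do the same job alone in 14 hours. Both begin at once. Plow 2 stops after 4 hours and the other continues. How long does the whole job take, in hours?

98/11 hours

In the first 4 hours the combined rate is 25/154, so 50/77 of the job is done, leaving 27/77.
After plow 2 leaves the rate is 1/14 per hour; the remaining 27/77 takes 54/11 hours.
Total = 4 + 54/11 = 98/11 hours.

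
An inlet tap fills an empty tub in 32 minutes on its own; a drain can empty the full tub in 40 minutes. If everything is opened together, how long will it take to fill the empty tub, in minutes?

Net rate = 1/32 − 1/40 = (5 − 4)/160 = 1/160 per minute.
Filling time = 1 ÷ (1/160) = 160 minutes.

160 minutes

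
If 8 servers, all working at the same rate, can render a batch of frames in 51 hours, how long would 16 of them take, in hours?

51/2 hours

Total work is 8·51 = 408 server-hours.
With 16 servers: 408/16 = 51/2 hours.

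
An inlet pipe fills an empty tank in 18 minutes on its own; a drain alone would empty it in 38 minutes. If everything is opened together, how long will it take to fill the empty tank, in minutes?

Net rate = 1/18 − 1/38 = (19 − 9)/342 = 10/342 = 5/171 per minute.
Filling time = 1 ÷ (5/171) = 171/5 minutes.

171/5 minutes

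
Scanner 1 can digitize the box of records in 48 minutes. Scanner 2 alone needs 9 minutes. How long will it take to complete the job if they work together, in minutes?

144/19 minutes

With two workers the combined time is the product over the sum: 48·9/(48+9) = 432/57 = 144/19 minutes.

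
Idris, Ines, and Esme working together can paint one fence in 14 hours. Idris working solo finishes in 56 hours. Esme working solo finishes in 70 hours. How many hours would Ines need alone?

Combined rate is 1/14 per hour.
Known contribution: 1/56 + 1/70 = (5 + 4)/280 = 9/280 per hour.
So Ines's rate is 1/14 − 9/280 = 11/280, meaning 280/11 hours alone.

280/11 hours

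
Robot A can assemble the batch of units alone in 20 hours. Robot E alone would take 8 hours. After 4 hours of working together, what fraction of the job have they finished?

7/10

Combined rate: 1/20 + 1/8 = (2 + 5)/40 = 7/40 per hour.
In 4 hours they complete 4·7/40 = 7/10 of the job.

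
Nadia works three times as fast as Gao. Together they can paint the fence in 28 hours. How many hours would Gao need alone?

Let Gao's rate be r; then Nadia's rate is 3r, so together (3 + 1)r = 4r = 1/28.
Thus r = 1/112 per hour.
Gao alone: 112 hours; Nadia alone: 112/3 hours.

112 hours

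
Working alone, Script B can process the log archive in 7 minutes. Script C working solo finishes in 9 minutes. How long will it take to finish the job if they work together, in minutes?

Combined rate: 1/7 + 1/9 = (9 + 7)/63 = 16/63 per minute.
Time = 1 ÷ (16/63) = 63/16 minutes.

63/16 minutes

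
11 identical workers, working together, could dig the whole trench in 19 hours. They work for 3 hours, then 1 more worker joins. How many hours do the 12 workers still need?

44/3 hours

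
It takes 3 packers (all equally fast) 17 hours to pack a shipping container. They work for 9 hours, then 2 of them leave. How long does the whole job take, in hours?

33 hours

One packer does 1/51 of the job per hour.
After 9 hours with 3 packers, 9/17 is done (8/17 left).
With 1 packer the rate is 1/51, so the rest takes 8/17 ÷ 1/51 = 24 hours.
Total = 9 + 24 = 33 hours.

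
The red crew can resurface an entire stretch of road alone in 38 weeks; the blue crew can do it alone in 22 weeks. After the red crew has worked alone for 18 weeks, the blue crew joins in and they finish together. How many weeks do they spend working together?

In 18 weeks the red crew does 18/38 = 9/19 of the job, leaving 10/19.
The red crew and the blue crew together work at 15/209 per week, so finishing takes 10/19 ÷ 15/209 = 22/3 weeks.

22/3 weeks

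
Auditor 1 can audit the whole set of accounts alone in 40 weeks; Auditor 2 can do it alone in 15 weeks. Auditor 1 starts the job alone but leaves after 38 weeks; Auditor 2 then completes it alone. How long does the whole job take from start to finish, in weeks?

In 38 weeks Auditor 1 does 38/40 = 19/20 of the job, leaving 1/20.
Auditor 2 works at 1/15 per week, so finishing takes 1/20 ÷ 1/15 = 3/4 weeks.
Total time = 38 + 3/4 = 155/4 weeks.

155/4 weeks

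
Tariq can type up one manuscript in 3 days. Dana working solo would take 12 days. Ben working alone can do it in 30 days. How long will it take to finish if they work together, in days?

20/9 days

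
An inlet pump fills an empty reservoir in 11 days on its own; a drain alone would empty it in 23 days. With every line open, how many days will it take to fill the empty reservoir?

253/12 days

Net rate = 1/11 − 1/23 = (23 − 11)/253 = 12/253 per day.
Filling time = 1 ÷ (12/253) = 253/12 days.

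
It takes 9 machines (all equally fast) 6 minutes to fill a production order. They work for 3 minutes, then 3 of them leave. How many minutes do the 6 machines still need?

One machine does 1/54 of the job per minute.
After 3 minutes with 9 machines, 1/2 is done (1/2 left).
With 6 machines the rate is 6/54 = 1/9, so the rest takes 1/2 ÷ 1/9 = 9/2 minutes.

9/2 minutes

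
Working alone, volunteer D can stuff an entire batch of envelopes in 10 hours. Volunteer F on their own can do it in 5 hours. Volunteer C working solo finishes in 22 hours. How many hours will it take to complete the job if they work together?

Combined rate: 1/10 + 1/5 + 1/22 = (11 + 22 + 5)/110 = 38/110 = 19/55 per hour.
Time = 1 ÷ (19/55) = 55/19 hours.

55/19 hours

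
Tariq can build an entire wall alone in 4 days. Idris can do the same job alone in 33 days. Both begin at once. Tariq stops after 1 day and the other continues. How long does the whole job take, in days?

In the first 1 day the combined rate is 37/132, so 37/132 of the job is done, leaving 95/132.
After Tariq leaves the rate is 1/33 per day; the remaining 95/132 takes 95/4 days.
Total = 1 + 95/4 = 99/4 days.

99/4 days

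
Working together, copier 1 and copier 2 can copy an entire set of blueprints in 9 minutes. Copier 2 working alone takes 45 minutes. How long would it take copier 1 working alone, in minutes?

45/4 minutes

Combined rate is 1/9 per minute.
Known contribution: 1/45 per minute.
So copier 1's rate is 1/9 − 1/45 = 4/45, meaning 45/4 minutes alone.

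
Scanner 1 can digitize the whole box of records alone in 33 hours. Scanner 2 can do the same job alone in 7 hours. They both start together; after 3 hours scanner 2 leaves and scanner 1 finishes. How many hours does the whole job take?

132/7 hours

In the first 3 hours the combined rate is 40/231, so 40/77 of the job is done, leaving 37/77.
After scanner 2 leaves the rate is 1/33 per hour; the remaining 37/77 takes 111/7 hours.
Total = 3 + 111/7 = 132/7 hours.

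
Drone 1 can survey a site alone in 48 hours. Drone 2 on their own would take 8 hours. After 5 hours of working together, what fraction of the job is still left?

13/48

Combined rate: 1/48 + 1/8 = (1 + 6)/48 = 7/48 per hour.
In 5 hours they complete 5·7/48 = 35/48 of the job.
So 13/48 remains.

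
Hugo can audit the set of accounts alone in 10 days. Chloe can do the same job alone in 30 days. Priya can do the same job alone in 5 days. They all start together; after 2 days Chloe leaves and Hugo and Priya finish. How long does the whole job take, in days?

In the first 2 days the combined rate is 1/3, so 2/3 of the job is done, leaving 1/3.
After Chloe leaves the rate is 3/10 per day; the remaining 1/3 takes 10/9 days.
Total = 2 + 10/9 = 28/9 days.

28/9 days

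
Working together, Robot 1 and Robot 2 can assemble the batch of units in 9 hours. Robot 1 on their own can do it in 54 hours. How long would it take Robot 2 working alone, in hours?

54/5 hours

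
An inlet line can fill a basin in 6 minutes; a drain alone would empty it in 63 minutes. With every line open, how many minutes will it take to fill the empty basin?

126/19 minutes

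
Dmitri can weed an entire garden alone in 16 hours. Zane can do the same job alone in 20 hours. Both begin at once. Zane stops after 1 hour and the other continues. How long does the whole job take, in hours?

76/5 hours

In the first 1 hour the combined rate is 9/80, so 9/80 of the job is done, leaving 71/80.
After Zane leaves the rate is 1/16 per hour; the remaining 71/80 takes 71/5 hours.
Total = 1 + 71/5 = 76/5 hours.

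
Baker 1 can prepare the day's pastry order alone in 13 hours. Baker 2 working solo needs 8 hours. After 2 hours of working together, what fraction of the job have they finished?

21/52

Combined rate: 1/13 + 1/8 = (8 + 13)/104 = 21/104 per hour.
In 2 hours they complete 2·21/104 = 21/52 of the job.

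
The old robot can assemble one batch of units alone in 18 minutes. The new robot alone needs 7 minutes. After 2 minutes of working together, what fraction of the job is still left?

38/63

Combined rate: 1/18 + 1/7 = (7 + 18)/126 = 25/126 per minute.
In 2 minutes they complete 2·25/126 = 25/63 of the job.
So 38/63 remains.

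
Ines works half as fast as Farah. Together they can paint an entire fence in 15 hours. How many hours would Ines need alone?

45 hours

Let Farah's rate be r; then Ines's rate is (1/2)r, so together (1/2 + 1)r = (3/2)r = 1/15.
Thus r = 2/45 per hour.
Farah alone: 45/2 hours; Ines alone: 45 hours.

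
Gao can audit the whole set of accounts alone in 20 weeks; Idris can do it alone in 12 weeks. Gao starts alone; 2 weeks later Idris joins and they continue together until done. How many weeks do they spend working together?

27/4 weeks

In 2 weeks Gao does 2/20 = 1/10 of the job, leaving 9/10.
Gao and Idris together work at 2/15 per week, so finishing takes 9/10 ÷ 2/15 = 27/4 weeks.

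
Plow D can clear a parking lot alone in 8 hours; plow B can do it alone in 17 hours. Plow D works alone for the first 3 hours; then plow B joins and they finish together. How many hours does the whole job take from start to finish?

32/5 hours

In 3 hours plow D does 3/8 of the job, leaving 5/8.
Plow D and plow B together work at 25/136 per hour, so finishing takes 5/8 ÷ 25/136 = 17/5 hours.
Total time = 3 + 17/5 = 32/5 hours.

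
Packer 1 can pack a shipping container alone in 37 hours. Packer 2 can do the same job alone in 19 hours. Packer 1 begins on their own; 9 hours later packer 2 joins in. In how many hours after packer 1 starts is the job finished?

37/2 hours

In the first 9 hours packer 1 alone does 9/37 of the job, leaving 28/37.
Once everyone is working, combined rate: 1/37 + 1/19 = (19 + 37)/703 = 56/703 per hour.
Remaining 28/37 at 56/703 per hour takes 19/2 hours.
Total from the start = 9 + 19/2 = 37/2 hours.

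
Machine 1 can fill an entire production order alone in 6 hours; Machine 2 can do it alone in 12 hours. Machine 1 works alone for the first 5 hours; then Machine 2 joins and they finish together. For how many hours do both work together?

In 5 hours Machine 1 does 5/6 of the job, leaving 1/6.
Machine 1 and Machine 2 together work at 1/4 per hour, so finishing takes 1/6 ÷ 1/4 = 2/3 hours.

2/3 hours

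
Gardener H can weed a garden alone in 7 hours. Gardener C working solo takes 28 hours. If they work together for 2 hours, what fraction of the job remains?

Combined rate: 1/7 + 1/28 = (4 + 1)/28 = 5/28 per hour.
In 2 hours they complete 2·5/28 = 5/14 of the job.
So 9/14 remains.

9/14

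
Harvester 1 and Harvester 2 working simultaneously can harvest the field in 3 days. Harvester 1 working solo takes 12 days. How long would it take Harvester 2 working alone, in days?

4 days

Combined rate is 1/3 per day.
Known contribution: 1/12 per day.
So Harvester 2's rate is 1/3 − 1/12 = 1/4, meaning 4 days alone.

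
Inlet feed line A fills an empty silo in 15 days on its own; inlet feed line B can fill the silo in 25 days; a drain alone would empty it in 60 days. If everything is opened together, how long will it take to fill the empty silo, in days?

100/9 days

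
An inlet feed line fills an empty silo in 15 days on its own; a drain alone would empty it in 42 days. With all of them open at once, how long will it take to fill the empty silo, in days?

Net rate = 1/15 − 1/42 = (14 − 5)/210 = 9/210 = 3/70 per day.
Filling time = 1 ÷ (3/70) = 70/3 days.

70/3 days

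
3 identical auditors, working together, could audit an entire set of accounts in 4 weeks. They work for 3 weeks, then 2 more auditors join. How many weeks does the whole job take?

18/5 weeks

One auditor does 1/12 of the job per week.
After 3 weeks with 3 auditors, 3/4 is done (1/4 left).
With 5 auditors the rate is 5/12, so the rest takes 1/4 ÷ 5/12 = 3/5 weeks.
Total = 3 + 3/5 = 18/5 weeks.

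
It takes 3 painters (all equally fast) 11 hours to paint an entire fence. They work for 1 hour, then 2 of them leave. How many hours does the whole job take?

31 hours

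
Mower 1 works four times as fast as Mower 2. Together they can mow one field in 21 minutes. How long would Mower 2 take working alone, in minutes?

Let Mower 2's rate be r; then Mower 1's rate is 4r, so together (4 + 1)r = 5r = 1/21.
Thus r = 1/105 per minute.
Mower 2 alone: 105 minutes; Mower 1 alone: 105/4 minutes.

105 minutes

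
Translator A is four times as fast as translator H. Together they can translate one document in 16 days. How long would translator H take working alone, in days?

80 days

Let translator H's rate be r; then translator A's rate is 4r, so together (4 + 1)r = 5r = 1/16.
Thus r = 1/80 per day.
Translator H alone: 80 days; translator A alone: 20 days.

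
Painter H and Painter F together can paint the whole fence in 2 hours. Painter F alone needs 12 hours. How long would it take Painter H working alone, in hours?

Combined rate is 1/2 per hour.
Known contribution: 1/12 per hour.
So Painter H's rate is 1/2 − 1/12 = 5/12, meaning 12/5 hours alone.

12/5 hours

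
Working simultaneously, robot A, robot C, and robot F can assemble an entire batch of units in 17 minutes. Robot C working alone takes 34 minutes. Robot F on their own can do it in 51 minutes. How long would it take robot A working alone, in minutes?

102 minutes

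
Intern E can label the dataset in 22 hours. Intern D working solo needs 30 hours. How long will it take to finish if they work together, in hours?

With two workers the combined time is the product over the sum: 22·30/(22+30) = 660/52 = 165/13 hours.

165/13 hours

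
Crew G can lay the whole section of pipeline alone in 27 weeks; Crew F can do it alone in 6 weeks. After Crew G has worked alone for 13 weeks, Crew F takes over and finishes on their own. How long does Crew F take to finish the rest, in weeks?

28/9 weeks

In 13 weeks Crew G does 13/27 of the job, leaving 14/27.
Crew F works at 1/6 per week, so finishing takes 14/27 ÷ 1/6 = 28/9 weeks.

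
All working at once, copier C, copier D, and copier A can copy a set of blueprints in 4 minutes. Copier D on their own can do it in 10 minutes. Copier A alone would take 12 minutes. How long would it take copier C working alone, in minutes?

15 minutes

Combined rate is 1/4 per minute.
Known contribution: 1/10 + 1/12 = (6 + 5)/60 = 11/60 per minute.
So copier C's rate is 1/4 − 11/60 = 1/15, meaning 15 minutes alone.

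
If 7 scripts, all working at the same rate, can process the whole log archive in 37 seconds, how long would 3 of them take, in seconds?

Total work is 7·37 = 259 script-seconds.
With 3 scripts: 259/3 seconds.

259/3 seconds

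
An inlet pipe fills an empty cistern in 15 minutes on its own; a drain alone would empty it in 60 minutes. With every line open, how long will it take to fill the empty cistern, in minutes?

20 minutes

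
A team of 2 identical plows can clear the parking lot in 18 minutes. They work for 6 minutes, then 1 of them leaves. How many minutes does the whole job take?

30 minutes

One plow does 1/36 of the job per minute.
After 6 minutes with 2 plows, 1/3 is done (2/3 left).
With 1 plow the rate is 1/36, so the rest takes 2/3 ÷ 1/36 = 24 minutes.
Total = 6 + 24 = 30 minutes.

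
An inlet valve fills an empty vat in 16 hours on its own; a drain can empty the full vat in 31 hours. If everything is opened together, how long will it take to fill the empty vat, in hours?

Net rate = 1/16 − 1/31 = (31 − 16)/496 = 15/496 per hour.
Filling time = 1 ÷ (15/496) = 496/15 hours.

496/15 hours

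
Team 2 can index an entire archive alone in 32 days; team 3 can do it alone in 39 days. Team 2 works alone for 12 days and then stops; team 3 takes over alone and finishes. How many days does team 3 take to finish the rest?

195/8 days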